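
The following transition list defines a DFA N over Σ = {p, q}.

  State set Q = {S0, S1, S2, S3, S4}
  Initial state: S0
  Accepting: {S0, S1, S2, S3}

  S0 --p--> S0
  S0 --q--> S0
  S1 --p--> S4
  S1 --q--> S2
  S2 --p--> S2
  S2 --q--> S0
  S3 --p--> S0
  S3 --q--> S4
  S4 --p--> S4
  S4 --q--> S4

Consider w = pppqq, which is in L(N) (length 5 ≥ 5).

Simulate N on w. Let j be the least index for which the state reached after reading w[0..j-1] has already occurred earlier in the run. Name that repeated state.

S0

Run of N on w = p p p q q:
  step 0: S0  (start)
  step 1: S0  (read p: S0→S0)   ← first repeat (S0 seen earlier)
  step 2: S0  (read p: S0→S0)
  step 3: S0  (read p: S0→S0)
  step 4: S0  (read q: S0→S0)
  step 5: S0  (read q: S0→S0)

The earliest repeat is at step j = 1: N is in S0, which it already visited at step i = 0.
Since N has 5 states, any run of length ≥ 5 visits 5+1 states, so by pigeonhole some state repeats within the first 5 steps — that repeat gives the pumpable loop.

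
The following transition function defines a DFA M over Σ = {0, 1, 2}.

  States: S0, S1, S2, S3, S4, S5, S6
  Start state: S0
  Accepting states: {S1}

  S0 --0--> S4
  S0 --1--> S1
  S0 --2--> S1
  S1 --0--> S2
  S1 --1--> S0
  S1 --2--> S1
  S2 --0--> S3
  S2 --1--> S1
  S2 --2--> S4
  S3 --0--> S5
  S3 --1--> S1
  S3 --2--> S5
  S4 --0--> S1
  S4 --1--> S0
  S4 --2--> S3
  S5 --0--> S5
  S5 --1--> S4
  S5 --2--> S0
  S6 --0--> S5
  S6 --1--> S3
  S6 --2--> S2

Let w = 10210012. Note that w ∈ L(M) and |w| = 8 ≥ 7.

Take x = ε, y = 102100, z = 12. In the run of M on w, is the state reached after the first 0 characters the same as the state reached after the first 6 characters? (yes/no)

State sequence: S0 -1-> S1 -0-> S2 -2-> S4 -1-> S0 -0-> S4 -0-> S1

After x (step 0): S0. After xy (step 6): S1.
They differ (S0 ≠ S1), so y is not a cycle from the state after x; this split is not the one the pumping-lemma construction produces, and pumping y need not keep the string in L(M).

no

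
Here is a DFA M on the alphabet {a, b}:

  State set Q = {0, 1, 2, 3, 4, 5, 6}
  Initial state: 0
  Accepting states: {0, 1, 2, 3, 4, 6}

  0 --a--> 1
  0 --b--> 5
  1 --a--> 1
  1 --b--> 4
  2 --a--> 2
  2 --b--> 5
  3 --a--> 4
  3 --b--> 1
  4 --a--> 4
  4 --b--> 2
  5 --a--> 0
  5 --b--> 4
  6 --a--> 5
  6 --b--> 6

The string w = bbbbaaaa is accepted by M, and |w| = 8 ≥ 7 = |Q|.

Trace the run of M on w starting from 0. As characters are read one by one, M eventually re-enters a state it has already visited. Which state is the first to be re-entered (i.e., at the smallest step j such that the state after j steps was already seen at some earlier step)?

5

State sequence: 0 -b-> 5 -b-> 4 -b-> 2 -b-> 5 -a-> 0 -a-> 1 -a-> 1 -a-> 1
First repeat at step 4: 5 was already visited.

The earliest repeat is at step j = 4: M is in 5, which it already visited at step i = 1.
Since M has 7 states, any run of length ≥ 7 visits 7+1 states, so by pigeonhole some state repeats within the first 7 steps — that repeat gives the pumpable loop.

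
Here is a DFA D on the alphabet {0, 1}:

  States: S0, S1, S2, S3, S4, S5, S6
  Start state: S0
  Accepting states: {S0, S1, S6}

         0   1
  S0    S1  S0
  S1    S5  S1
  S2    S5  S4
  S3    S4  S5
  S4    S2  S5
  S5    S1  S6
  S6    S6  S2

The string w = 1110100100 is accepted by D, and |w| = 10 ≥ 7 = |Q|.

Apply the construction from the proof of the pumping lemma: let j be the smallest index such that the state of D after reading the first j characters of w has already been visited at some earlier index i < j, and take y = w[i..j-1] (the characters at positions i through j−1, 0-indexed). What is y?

Run of D on w = 1 1 1 0 1 0 0 1 0 0:
  step 0: S0  (start)
  step 1: S0  (read 1: S0→S0)   ← first repeat (S0 seen earlier)
  step 2: S0  (read 1: S0→S0)
  step 3: S0  (read 1: S0→S0)
  step 4: S1  (read 0: S0→S1)
  step 5: S1  (read 1: S1→S1)
  step 6: S5  (read 0: S1→S5)
  step 7: S1  (read 0: S5→S1)
  step 8: S1  (read 1: S1→S1)
  step 9: S5  (read 0: S1→S5)
  step 10: S1  (read 0: S5→S1)

So i = 0, j = 1, giving x = w[0:0] = ε, y = w[0:1] = 1, z = w[1:10] = 110100100.
Check: |xy| = 1 ≤ 7 and |y| = 1 ≥ 1. Reading y takes D from S0 back to S0, so every xyⁱz is accepted.
The DFA has 7 states, so the proof of the pumping lemma guarantees a repeated state among the first 7+1 visited; the segment between the two visits is the pumpable y.

1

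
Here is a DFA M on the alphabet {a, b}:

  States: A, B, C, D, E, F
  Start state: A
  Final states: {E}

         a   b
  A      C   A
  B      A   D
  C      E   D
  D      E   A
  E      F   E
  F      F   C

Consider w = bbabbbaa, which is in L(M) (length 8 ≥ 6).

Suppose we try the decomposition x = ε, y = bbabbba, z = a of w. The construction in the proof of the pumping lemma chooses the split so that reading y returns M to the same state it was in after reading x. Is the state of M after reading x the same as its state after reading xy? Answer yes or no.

no

State sequence: A -b-> A -b-> A -a-> C -b-> D -b-> A -b-> A -a-> C

After x (step 0): A. After xy (step 7): C.
They differ (A ≠ C), so y is not a cycle from the state after x; this split is not the one the pumping-lemma construction produces, and pumping y need not keep the string in L(M).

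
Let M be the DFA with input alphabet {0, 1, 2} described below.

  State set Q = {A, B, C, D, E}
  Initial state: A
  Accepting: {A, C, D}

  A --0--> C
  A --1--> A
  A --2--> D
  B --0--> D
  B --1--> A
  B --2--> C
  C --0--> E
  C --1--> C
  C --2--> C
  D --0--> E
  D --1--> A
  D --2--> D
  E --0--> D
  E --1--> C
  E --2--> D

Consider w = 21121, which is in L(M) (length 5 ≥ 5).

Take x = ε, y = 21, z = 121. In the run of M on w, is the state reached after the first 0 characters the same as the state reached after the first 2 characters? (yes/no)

Run of M on the first 2 characters of w = 2 1:
  step 0: A  (start)
  step 1: D  (read 2: A→D)
  step 2: A  (read 1: D→A)

After x (step 0): A. After xy (step 2): A.
They match, so y = 21 drives M around a cycle from A back to itself; pumping y any number of times keeps M in A before reading z, and xyⁱz ∈ L(M) for every i ≥ 0.

yes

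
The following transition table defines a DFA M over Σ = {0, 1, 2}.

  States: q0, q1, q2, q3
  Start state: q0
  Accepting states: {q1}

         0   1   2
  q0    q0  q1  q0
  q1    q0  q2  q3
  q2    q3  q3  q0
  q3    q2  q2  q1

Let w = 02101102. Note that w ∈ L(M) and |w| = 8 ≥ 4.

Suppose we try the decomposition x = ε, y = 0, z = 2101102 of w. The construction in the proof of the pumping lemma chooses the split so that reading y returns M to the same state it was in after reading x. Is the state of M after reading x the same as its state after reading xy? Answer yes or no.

yes

Run of M on the first 1 characters of w = 0:
  step 0: q0  (start)
  step 1: q0  (read 0: q0→q0)

After x (step 0): q0. After xy (step 1): q0.
They match, so y = 0 drives M around a cycle from q0 back to itself; pumping y any number of times keeps M in q0 before reading z, and xyⁱz ∈ L(M) for every i ≥ 0.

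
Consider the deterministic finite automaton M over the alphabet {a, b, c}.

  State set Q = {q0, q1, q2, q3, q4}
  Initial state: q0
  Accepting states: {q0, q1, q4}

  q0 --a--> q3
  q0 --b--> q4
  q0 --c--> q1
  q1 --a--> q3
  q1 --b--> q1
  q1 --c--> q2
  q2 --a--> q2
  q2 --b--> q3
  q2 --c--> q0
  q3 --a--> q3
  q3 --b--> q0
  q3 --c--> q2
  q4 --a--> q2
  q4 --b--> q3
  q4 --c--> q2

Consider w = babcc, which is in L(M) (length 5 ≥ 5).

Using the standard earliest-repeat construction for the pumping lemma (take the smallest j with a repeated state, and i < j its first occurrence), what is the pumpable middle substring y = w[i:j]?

Run of M on w = b a b c c:
  step 0: q0  (start)
  step 1: q4  (read b: q0→q4)
  step 2: q2  (read a: q4→q2)
  step 3: q3  (read b: q2→q3)
  step 4: q2  (read c: q3→q2)   ← first repeat (q2 seen earlier)
  step 5: q0  (read c: q2→q0)

So i = 2, j = 4, giving x = w[0:2] = ba, y = w[2:4] = bc, z = w[4:5] = c.
Check: |xy| = 4 ≤ 5 and |y| = 2 ≥ 1. Reading y takes M from q2 back to q2, so every xyⁱz is accepted.
The DFA has 5 states, so the proof of the pumping lemma guarantees a repeated state among the first 5+1 visited; the segment between the two visits is the pumpable y.

bc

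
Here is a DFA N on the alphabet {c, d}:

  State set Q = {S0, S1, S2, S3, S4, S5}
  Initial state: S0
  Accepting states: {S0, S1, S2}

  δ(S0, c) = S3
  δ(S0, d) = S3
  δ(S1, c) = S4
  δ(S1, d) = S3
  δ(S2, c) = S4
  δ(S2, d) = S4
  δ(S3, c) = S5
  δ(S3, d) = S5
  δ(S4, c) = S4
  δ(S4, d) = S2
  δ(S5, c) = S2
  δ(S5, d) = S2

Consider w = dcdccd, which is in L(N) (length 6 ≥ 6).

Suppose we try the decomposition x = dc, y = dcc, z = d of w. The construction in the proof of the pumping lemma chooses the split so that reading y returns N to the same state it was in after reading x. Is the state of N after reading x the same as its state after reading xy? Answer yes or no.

no

State sequence: S0 -d-> S3 -c-> S5 -d-> S2 -c-> S4 -c-> S4

After x (step 2): S5. After xy (step 5): S4.
They differ (S5 ≠ S4), so y is not a cycle from the state after x; this split is not the one the pumping-lemma construction produces, and pumping y need not keep the string in L(N).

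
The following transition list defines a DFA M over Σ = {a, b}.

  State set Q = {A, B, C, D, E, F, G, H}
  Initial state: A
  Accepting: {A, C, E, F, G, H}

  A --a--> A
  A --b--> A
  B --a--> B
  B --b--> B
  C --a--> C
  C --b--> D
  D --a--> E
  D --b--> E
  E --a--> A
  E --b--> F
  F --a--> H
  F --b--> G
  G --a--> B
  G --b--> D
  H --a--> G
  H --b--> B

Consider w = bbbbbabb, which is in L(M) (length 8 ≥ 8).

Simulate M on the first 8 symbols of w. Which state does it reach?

A

Run of M on the first 8 characters of w = b b b b b a b b:
  step 0: A  (start)
  step 1: A  (read b: A→A)
  step 2: A  (read b: A→A)
  step 3: A  (read b: A→A)
  step 4: A  (read b: A→A)
  step 5: A  (read b: A→A)
  step 6: A  (read a: A→A)
  step 7: A  (read b: A→A)
  step 8: A  (read b: A→A)

After reading 8 characters, M is in state A.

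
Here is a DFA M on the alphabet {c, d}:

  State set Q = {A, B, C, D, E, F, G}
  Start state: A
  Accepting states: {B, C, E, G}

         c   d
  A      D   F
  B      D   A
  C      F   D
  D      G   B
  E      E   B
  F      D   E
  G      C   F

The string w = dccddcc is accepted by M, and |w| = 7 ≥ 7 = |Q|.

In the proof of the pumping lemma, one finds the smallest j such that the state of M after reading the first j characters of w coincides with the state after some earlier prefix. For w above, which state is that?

Run of M on w = d c c d d c c:
  step 0: A  (start)
  step 1: F  (read d: A→F)
  step 2: D  (read c: F→D)
  step 3: G  (read c: D→G)
  step 4: F  (read d: G→F)   ← first repeat (F seen earlier)
  step 5: E  (read d: F→E)
  step 6: E  (read c: E→E)
  step 7: E  (read c: E→E)

The earliest repeat is at step j = 4: M is in F, which it already visited at step i = 1.
Since M has 7 states, any run of length ≥ 7 visits 7+1 states, so by pigeonhole some state repeats within the first 7 steps — that repeat gives the pumpable loop.

F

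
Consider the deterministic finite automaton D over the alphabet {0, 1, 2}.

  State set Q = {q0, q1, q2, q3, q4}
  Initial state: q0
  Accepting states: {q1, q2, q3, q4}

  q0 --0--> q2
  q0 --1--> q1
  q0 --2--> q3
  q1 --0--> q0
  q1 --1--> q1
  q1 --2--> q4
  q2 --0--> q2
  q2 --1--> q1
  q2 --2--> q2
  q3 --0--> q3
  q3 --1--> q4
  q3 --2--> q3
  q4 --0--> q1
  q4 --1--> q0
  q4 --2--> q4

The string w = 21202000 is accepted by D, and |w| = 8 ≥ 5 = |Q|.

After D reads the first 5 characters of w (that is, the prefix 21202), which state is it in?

State sequence: q0 -2-> q3 -1-> q4 -2-> q4 -0-> q1 -2-> q4

After reading 5 characters, D is in state q4.
(This kind of state-tracing is the core of the pumping-lemma construction: with 5 states, pigeonhole forces a repeat within the first 5 steps.)

q4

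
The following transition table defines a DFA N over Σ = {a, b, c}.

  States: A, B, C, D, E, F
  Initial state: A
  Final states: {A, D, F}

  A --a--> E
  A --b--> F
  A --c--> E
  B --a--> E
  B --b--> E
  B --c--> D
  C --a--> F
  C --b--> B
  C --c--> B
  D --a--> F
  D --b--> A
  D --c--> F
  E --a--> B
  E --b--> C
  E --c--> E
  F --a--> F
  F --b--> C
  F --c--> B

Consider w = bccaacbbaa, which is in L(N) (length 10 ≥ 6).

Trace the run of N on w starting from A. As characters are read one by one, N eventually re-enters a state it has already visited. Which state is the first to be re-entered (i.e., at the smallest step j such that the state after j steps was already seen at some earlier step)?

Run of N on w = b c c a a c b b a a:
  step 0: A  (start)
  step 1: F  (read b: A→F)
  step 2: B  (read c: F→B)
  step 3: D  (read c: B→D)
  step 4: F  (read a: D→F)   ← first repeat (F seen earlier)
  step 5: F  (read a: F→F)
  step 6: B  (read c: F→B)
  step 7: E  (read b: B→E)
  step 8: C  (read b: E→C)
  step 9: F  (read a: C→F)
  step 10: F  (read a: F→F)

The earliest repeat is at step j = 4: N is in F, which it already visited at step i = 1.
The DFA has 6 states, so the proof of the pumping lemma guarantees a repeated state among the first 6+1 visited; the segment between the two visits is the pumpable y.

F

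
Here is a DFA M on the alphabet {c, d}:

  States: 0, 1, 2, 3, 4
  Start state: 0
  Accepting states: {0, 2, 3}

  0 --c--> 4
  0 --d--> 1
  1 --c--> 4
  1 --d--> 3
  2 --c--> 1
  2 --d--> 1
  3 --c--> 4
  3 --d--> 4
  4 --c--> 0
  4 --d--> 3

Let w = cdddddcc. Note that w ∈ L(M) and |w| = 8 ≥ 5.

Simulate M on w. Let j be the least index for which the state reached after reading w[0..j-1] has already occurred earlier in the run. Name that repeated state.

4

Run of M on w = c d d d d d c c:
  step 0: 0  (start)
  step 1: 4  (read c: 0→4)
  step 2: 3  (read d: 4→3)
  step 3: 4  (read d: 3→4)   ← first repeat (4 seen earlier)
  step 4: 3  (read d: 4→3)
  step 5: 4  (read d: 3→4)
  step 6: 3  (read d: 4→3)
  step 7: 4  (read c: 3→4)
  step 8: 0  (read c: 4→0)

The earliest repeat is at step j = 3: M is in 4, which it already visited at step i = 1.
With |Q| = 5, pigeonhole forces a state repeat no later than step 5; the substring read between the first and second visits to that state can be pumped.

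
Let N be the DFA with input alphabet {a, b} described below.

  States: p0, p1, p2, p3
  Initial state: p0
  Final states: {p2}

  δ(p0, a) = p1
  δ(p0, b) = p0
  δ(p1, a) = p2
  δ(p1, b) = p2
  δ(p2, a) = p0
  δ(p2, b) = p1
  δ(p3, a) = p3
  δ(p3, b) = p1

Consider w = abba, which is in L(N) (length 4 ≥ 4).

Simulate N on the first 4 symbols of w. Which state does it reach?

p2

Run of N on the first 4 characters of w = a b b a:
  step 0: p0  (start)
  step 1: p1  (read a: p0→p1)
  step 2: p2  (read b: p1→p2)
  step 3: p1  (read b: p2→p1)
  step 4: p2  (read a: p1→p2)

After reading 4 characters, N is in state p2.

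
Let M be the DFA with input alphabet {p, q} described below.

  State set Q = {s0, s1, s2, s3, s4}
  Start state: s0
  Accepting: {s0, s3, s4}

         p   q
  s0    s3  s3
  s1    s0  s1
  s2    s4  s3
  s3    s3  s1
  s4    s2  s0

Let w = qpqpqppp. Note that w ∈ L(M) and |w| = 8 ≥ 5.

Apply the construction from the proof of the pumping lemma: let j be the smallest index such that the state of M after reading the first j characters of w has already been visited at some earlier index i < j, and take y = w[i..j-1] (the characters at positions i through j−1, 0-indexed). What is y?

p

State sequence: s0 -q-> s3 -p-> s3 -q-> s1 -p-> s0 -q-> s3 -p-> s3 -p-> s3 -p-> s3
First repeat at step 2: s3 was already visited.

So i = 1, j = 2, giving x = w[0:1] = q, y = w[1:2] = p, z = w[2:8] = qpqppp.
Check: |xy| = 2 ≤ 5 and |y| = 1 ≥ 1. Reading y takes M from s3 back to s3, so every xyⁱz is accepted.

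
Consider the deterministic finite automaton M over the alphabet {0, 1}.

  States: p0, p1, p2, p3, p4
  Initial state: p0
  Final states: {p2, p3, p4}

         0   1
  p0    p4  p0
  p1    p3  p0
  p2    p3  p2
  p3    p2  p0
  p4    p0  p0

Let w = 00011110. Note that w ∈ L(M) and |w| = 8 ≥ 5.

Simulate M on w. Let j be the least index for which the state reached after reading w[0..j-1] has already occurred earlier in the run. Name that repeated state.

Run of M on w = 0 0 0 1 1 1 1 0:
  step 0: p0  (start)
  step 1: p4  (read 0: p0→p4)
  step 2: p0  (read 0: p4→p0)   ← first repeat (p0 seen earlier)
  step 3: p4  (read 0: p0→p4)
  step 4: p0  (read 1: p4→p0)
  step 5: p0  (read 1: p0→p0)
  step 6: p0  (read 1: p0→p0)
  step 7: p0  (read 1: p0→p0)
  step 8: p4  (read 0: p0→p4)

The earliest repeat is at step j = 2: M is in p0, which it already visited at step i = 0.

p0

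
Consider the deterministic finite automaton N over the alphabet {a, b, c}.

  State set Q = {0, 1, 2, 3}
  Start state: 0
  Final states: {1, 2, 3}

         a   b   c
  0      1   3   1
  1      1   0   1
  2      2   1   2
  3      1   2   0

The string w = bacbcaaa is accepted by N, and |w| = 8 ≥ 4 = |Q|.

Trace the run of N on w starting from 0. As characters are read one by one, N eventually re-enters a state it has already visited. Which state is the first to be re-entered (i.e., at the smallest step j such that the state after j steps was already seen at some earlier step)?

1

Run of N on w = b a c b c a a a:
  step 0: 0  (start)
  step 1: 3  (read b: 0→3)
  step 2: 1  (read a: 3→1)
  step 3: 1  (read c: 1→1)   ← first repeat (1 seen earlier)
  step 4: 0  (read b: 1→0)
  step 5: 1  (read c: 0→1)
  step 6: 1  (read a: 1→1)
  step 7: 1  (read a: 1→1)
  step 8: 1  (read a: 1→1)

The earliest repeat is at step j = 3: N is in 1, which it already visited at step i = 2.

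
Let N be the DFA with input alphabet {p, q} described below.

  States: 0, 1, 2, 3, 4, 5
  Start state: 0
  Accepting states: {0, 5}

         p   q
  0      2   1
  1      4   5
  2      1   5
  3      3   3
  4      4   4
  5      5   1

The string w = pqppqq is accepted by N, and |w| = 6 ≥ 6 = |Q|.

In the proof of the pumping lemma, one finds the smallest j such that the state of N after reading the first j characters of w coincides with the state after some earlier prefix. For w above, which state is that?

5

State sequence: 0 -p-> 2 -q-> 5 -p-> 5 -p-> 5 -q-> 1 -q-> 5
First repeat at step 3: 5 was already visited.

The earliest repeat is at step j = 3: N is in 5, which it already visited at step i = 2.
Since N has 6 states, any run of length ≥ 6 visits 6+1 states, so by pigeonhole some state repeats within the first 6 steps — that repeat gives the pumpable loop.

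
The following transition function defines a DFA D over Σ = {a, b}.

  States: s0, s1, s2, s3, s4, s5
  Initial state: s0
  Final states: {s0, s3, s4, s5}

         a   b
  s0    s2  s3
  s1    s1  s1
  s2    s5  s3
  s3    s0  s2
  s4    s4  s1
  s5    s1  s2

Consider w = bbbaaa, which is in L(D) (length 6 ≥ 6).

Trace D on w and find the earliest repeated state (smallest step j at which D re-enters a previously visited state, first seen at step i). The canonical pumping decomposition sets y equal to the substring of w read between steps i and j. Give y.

State sequence: s0 -b-> s3 -b-> s2 -b-> s3 -a-> s0 -a-> s2 -a-> s5
First repeat at step 3: s3 was already visited.

So i = 1, j = 3, giving x = w[0:1] = b, y = w[1:3] = bb, z = w[3:6] = aaa.
Check: |xy| = 3 ≤ 6 and |y| = 2 ≥ 1. Reading y takes D from s3 back to s3, so every xyⁱz is accepted.

bb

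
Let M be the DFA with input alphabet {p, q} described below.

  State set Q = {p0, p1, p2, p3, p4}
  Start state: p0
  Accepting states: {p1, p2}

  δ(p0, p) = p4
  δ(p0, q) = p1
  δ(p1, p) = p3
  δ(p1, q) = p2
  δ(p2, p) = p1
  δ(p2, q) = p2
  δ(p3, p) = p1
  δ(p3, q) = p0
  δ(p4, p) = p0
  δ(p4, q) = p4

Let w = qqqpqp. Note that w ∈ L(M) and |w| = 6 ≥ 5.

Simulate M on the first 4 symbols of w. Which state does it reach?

p1

State sequence: p0 -q-> p1 -q-> p2 -q-> p2 -p-> p1

After reading 4 characters, M is in state p1.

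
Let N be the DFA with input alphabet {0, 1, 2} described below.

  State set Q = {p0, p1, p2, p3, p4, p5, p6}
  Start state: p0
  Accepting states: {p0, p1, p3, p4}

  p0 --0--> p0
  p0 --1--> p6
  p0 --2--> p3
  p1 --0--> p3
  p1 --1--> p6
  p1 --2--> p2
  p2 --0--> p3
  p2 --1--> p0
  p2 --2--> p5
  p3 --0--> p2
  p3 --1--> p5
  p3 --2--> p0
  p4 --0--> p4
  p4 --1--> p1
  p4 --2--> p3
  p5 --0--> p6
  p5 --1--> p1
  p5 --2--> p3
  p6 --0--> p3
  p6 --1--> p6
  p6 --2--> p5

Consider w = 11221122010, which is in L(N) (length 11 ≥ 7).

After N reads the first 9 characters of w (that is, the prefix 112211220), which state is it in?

Run of N on the first 9 characters of w = 1 1 2 2 1 1 2 2 0:
  step 0: p0  (start)
  step 1: p6  (read 1: p0→p6)
  step 2: p6  (read 1: p6→p6)
  step 3: p5  (read 2: p6→p5)
  step 4: p3  (read 2: p5→p3)
  step 5: p5  (read 1: p3→p5)
  step 6: p1  (read 1: p5→p1)
  step 7: p2  (read 2: p1→p2)
  step 8: p5  (read 2: p2→p5)
  step 9: p6  (read 0: p5→p6)

After reading 9 characters, N is in state p6.

p6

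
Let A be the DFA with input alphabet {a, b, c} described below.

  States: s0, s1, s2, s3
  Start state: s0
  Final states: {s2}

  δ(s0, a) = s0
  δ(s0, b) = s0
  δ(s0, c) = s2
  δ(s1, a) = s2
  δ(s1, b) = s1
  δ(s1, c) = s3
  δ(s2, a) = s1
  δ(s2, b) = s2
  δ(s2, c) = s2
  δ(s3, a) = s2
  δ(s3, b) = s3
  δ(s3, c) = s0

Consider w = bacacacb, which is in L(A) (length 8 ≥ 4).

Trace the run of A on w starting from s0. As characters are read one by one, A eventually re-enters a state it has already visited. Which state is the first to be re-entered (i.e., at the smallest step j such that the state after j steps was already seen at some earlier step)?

Run of A on w = b a c a c a c b:
  step 0: s0  (start)
  step 1: s0  (read b: s0→s0)   ← first repeat (s0 seen earlier)
  step 2: s0  (read a: s0→s0)
  step 3: s2  (read c: s0→s2)
  step 4: s1  (read a: s2→s1)
  step 5: s3  (read c: s1→s3)
  step 6: s2  (read a: s3→s2)
  step 7: s2  (read c: s2→s2)
  step 8: s2  (read b: s2→s2)

The earliest repeat is at step j = 1: A is in s0, which it already visited at step i = 0.
Pumping length from the standard proof: p = 4 (the number of states). The repeated state found above gives |xy| = j ≤ 4 and |y| = j − i ≥ 1.

s0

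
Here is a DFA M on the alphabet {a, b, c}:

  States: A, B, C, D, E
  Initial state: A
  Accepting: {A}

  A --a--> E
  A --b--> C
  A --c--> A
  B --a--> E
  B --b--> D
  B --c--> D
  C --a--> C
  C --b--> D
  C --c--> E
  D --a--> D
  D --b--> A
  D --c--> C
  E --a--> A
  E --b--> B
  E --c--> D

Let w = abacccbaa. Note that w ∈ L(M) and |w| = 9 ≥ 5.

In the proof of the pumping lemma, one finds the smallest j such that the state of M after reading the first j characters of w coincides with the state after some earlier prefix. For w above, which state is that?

State sequence: A -a-> E -b-> B -a-> E -c-> D -c-> C -c-> E -b-> B -a-> E -a-> A
First repeat at step 3: E was already visited.

The earliest repeat is at step j = 3: M is in E, which it already visited at step i = 1.

E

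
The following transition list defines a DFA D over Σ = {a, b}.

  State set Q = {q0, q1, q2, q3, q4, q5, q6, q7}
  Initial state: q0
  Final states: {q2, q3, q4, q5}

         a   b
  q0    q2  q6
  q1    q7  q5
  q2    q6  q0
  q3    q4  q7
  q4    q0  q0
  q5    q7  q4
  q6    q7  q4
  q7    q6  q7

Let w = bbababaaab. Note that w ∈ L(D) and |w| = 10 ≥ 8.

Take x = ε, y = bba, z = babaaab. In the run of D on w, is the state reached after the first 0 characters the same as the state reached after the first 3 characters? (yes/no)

State sequence: q0 -b-> q6 -b-> q4 -a-> q0

After x (step 0): q0. After xy (step 3): q0.
They match, so y = bba drives D around a cycle from q0 back to itself; pumping y any number of times keeps D in q0 before reading z, and xyⁱz ∈ L(D) for every i ≥ 0.

yes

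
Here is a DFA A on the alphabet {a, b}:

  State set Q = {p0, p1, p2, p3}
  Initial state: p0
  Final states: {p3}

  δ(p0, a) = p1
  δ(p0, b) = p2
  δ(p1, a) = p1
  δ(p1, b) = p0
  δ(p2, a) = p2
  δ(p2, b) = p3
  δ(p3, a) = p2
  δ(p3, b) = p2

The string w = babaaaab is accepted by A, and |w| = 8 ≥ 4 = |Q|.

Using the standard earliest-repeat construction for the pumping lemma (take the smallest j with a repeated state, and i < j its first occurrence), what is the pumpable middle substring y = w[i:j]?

a

Run of A on w = b a b a a a a b:
  step 0: p0  (start)
  step 1: p2  (read b: p0→p2)
  step 2: p2  (read a: p2→p2)   ← first repeat (p2 seen earlier)
  step 3: p3  (read b: p2→p3)
  step 4: p2  (read a: p3→p2)
  step 5: p2  (read a: p2→p2)
  step 6: p2  (read a: p2→p2)
  step 7: p2  (read a: p2→p2)
  step 8: p3  (read b: p2→p3)

So i = 1, j = 2, giving x = w[0:1] = b, y = w[1:2] = a, z = w[2:8] = baaaab.
Check: |xy| = 2 ≤ 4 and |y| = 1 ≥ 1. Reading y takes A from p2 back to p2, so every xyⁱz is accepted.
The DFA has 4 states, so the proof of the pumping lemma guarantees a repeated state among the first 4+1 visited; the segment between the two visits is the pumpable y.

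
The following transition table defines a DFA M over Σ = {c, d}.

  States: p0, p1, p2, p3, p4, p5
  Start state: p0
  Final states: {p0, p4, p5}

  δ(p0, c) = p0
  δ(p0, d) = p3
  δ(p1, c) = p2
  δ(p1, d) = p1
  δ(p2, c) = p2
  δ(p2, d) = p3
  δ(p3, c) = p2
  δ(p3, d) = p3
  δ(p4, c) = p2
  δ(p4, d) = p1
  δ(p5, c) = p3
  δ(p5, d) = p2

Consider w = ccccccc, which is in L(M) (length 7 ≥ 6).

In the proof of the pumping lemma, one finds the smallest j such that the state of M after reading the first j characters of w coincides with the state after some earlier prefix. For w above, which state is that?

State sequence: p0 -c-> p0 -c-> p0 -c-> p0 -c-> p0 -c-> p0 -c-> p0 -c-> p0
First repeat at step 1: p0 was already visited.

The earliest repeat is at step j = 1: M is in p0, which it already visited at step i = 0.
The DFA has 6 states, so the proof of the pumping lemma guarantees a repeated state among the first 6+1 visited; the segment between the two visits is the pumpable y.

p0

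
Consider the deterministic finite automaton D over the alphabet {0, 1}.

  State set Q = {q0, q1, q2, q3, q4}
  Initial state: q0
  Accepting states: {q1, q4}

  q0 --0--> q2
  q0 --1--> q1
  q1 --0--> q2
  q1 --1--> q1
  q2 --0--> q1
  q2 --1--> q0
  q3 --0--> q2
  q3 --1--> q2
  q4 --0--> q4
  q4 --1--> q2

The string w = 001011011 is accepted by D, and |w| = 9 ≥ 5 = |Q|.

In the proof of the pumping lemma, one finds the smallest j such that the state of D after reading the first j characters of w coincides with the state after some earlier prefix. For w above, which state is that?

Run of D on w = 0 0 1 0 1 1 0 1 1:
  step 0: q0  (start)
  step 1: q2  (read 0: q0→q2)
  step 2: q1  (read 0: q2→q1)
  step 3: q1  (read 1: q1→q1)   ← first repeat (q1 seen earlier)
  step 4: q2  (read 0: q1→q2)
  step 5: q0  (read 1: q2→q0)
  step 6: q1  (read 1: q0→q1)
  step 7: q2  (read 0: q1→q2)
  step 8: q0  (read 1: q2→q0)
  step 9: q1  (read 1: q0→q1)

The earliest repeat is at step j = 3: D is in q1, which it already visited at step i = 2.

q1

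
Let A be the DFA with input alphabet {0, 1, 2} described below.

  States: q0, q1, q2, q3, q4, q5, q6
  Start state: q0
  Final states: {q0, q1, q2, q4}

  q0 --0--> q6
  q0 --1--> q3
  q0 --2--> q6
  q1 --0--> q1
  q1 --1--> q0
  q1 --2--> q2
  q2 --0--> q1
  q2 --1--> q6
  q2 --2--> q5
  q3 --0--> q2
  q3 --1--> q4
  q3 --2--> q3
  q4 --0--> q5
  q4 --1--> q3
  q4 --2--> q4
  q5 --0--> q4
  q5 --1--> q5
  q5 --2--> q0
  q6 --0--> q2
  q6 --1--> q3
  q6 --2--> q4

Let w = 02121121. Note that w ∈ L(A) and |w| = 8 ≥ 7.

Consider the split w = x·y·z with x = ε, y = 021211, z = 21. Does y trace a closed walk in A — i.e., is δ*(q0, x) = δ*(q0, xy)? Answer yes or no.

no

State sequence: q0 -0-> q6 -2-> q4 -1-> q3 -2-> q3 -1-> q4 -1-> q3

After x (step 0): q0. After xy (step 6): q3.
They differ (q0 ≠ q3), so y is not a cycle from the state after x; this split is not the one the pumping-lemma construction produces, and pumping y need not keep the string in L(A).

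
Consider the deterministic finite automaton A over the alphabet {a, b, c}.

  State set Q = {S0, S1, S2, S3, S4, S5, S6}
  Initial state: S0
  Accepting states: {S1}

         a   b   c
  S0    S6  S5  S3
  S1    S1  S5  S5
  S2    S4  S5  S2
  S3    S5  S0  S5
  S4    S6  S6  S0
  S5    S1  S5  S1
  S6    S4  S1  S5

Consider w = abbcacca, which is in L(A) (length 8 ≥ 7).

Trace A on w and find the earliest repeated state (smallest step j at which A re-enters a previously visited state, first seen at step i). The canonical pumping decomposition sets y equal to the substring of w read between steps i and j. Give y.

State sequence: S0 -a-> S6 -b-> S1 -b-> S5 -c-> S1 -a-> S1 -c-> S5 -c-> S1 -a-> S1
First repeat at step 4: S1 was already visited.

So i = 2, j = 4, giving x = w[0:2] = ab, y = w[2:4] = bc, z = w[4:8] = acca.
Check: |xy| = 4 ≤ 7 and |y| = 2 ≥ 1. Reading y takes A from S1 back to S1, so every xyⁱz is accepted.

bc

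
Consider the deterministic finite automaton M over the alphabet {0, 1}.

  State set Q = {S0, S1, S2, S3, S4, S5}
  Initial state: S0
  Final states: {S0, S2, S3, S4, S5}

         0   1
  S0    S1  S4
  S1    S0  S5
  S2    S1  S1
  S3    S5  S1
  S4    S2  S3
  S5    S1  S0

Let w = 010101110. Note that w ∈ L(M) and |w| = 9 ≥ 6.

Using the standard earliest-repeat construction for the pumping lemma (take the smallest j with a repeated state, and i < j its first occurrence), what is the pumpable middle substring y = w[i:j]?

10

State sequence: S0 -0-> S1 -1-> S5 -0-> S1 -1-> S5 -0-> S1 -1-> S5 -1-> S0 -1-> S4 -0-> S2
First repeat at step 3: S1 was already visited.

So i = 1, j = 3, giving x = w[0:1] = 0, y = w[1:3] = 10, z = w[3:9] = 101110.
Check: |xy| = 3 ≤ 6 and |y| = 2 ≥ 1. Reading y takes M from S1 back to S1, so every xyⁱz is accepted.
Pumping length from the standard proof: p = 6 (the number of states). The repeated state found above gives |xy| = j ≤ 6 and |y| = j − i ≥ 1.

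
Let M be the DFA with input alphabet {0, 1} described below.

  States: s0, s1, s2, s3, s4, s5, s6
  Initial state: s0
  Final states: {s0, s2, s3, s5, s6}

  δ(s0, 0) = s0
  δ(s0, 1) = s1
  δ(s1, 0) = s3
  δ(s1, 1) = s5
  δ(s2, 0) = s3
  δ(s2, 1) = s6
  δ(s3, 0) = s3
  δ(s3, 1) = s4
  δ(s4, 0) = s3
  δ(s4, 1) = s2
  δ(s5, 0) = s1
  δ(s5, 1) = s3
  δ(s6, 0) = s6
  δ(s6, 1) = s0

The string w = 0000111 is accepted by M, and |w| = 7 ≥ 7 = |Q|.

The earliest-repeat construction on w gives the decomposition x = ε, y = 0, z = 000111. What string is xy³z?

000000111

xy^3z = ε·0·0·0·000111 = 000000111.
Reading y = 0 takes M from s0 back to s0, so after x·y·y·y the machine is still in s0, and z then leads to the accepting state s3. Hence 000000111 ∈ L(M).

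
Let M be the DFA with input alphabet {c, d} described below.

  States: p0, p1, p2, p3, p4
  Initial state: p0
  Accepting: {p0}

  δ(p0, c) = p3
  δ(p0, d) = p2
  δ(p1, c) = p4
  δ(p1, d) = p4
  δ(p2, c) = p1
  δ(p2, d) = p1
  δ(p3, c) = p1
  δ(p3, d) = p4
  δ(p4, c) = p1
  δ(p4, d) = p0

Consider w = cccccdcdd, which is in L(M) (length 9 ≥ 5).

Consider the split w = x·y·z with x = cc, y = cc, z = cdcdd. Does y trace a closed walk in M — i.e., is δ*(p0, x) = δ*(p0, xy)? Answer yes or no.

Run of M on the first 4 characters of w = c c c c:
  step 0: p0  (start)
  step 1: p3  (read c: p0→p3)
  step 2: p1  (read c: p3→p1)
  step 3: p4  (read c: p1→p4)
  step 4: p1  (read c: p4→p1)

After x (step 2): p1. After xy (step 4): p1.
They match, so y = cc drives M around a cycle from p1 back to itself; pumping y any number of times keeps M in p1 before reading z, and xyⁱz ∈ L(M) for every i ≥ 0.

yes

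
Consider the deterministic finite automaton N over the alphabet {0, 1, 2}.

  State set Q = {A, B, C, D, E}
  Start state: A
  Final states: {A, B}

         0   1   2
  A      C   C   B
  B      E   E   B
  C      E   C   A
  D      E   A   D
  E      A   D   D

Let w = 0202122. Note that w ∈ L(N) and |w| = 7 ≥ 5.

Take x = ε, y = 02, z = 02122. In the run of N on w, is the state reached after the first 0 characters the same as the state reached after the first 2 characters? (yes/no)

State sequence: A -0-> C -2-> A

After x (step 0): A. After xy (step 2): A.
They match, so y = 02 drives N around a cycle from A back to itself; pumping y any number of times keeps N in A before reading z, and xyⁱz ∈ L(N) for every i ≥ 0.

yes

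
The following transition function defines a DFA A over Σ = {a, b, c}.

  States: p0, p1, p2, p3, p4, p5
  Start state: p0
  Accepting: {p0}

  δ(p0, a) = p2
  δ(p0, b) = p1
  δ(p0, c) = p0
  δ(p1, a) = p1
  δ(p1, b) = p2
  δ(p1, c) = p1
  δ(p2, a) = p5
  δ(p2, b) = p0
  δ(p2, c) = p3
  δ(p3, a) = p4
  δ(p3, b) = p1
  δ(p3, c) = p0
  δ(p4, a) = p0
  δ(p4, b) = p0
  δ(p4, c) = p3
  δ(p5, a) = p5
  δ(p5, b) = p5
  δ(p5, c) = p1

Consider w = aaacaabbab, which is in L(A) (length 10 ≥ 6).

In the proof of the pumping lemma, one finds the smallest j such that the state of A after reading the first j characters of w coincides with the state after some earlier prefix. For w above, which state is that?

Run of A on w = a a a c a a b b a b:
  step 0: p0  (start)
  step 1: p2  (read a: p0→p2)
  step 2: p5  (read a: p2→p5)
  step 3: p5  (read a: p5→p5)   ← first repeat (p5 seen earlier)
  step 4: p1  (read c: p5→p1)
  step 5: p1  (read a: p1→p1)
  step 6: p1  (read a: p1→p1)
  step 7: p2  (read b: p1→p2)
  step 8: p0  (read b: p2→p0)
  step 9: p2  (read a: p0→p2)
  step 10: p0  (read b: p2→p0)

The earliest repeat is at step j = 3: A is in p5, which it already visited at step i = 2.
The DFA has 6 states, so the proof of the pumping lemma guarantees a repeated state among the first 6+1 visited; the segment between the two visits is the pumpable y.

p5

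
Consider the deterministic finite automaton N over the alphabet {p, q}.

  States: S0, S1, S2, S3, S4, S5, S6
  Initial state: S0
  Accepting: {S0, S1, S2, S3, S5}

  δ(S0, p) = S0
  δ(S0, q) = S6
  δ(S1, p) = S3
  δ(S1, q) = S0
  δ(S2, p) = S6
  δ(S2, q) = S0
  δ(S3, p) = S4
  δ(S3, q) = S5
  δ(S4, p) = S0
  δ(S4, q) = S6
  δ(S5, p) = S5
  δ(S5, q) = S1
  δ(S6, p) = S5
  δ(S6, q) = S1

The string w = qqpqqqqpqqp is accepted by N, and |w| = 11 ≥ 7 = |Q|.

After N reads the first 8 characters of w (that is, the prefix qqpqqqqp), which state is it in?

S5

State sequence: S0 -q-> S6 -q-> S1 -p-> S3 -q-> S5 -q-> S1 -q-> S0 -q-> S6 -p-> S5

After reading 8 characters, N is in state S5.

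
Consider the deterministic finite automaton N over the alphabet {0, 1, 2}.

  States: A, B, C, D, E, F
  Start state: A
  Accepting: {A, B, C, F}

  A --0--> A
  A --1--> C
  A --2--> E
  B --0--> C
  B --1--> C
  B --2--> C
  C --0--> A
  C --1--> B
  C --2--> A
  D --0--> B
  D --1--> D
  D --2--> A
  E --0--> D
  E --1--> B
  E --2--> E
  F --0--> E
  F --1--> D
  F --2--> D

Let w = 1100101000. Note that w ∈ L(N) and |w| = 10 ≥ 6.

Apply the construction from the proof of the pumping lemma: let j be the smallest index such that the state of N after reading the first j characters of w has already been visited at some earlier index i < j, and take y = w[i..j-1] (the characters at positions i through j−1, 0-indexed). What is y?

State sequence: A -1-> C -1-> B -0-> C -0-> A -1-> C -0-> A -1-> C -0-> A -0-> A -0-> A
First repeat at step 3: C was already visited.

So i = 1, j = 3, giving x = w[0:1] = 1, y = w[1:3] = 10, z = w[3:10] = 0101000.
Check: |xy| = 3 ≤ 6 and |y| = 2 ≥ 1. Reading y takes N from C back to C, so every xyⁱz is accepted.

10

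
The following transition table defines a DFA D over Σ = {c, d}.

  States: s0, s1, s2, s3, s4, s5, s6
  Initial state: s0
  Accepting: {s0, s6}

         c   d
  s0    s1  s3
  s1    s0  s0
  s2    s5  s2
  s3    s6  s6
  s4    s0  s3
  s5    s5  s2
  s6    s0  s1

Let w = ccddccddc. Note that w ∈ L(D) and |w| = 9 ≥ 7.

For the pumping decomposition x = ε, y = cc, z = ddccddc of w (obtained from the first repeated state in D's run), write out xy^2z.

ccccddccddc

xy^2z = ε·cc·cc·ddccddc = ccccddccddc.
Reading y = cc takes D from s0 back to s0, so after x·y·y the machine is still in s0, and z then leads to the accepting state s6. Hence ccccddccddc ∈ L(D).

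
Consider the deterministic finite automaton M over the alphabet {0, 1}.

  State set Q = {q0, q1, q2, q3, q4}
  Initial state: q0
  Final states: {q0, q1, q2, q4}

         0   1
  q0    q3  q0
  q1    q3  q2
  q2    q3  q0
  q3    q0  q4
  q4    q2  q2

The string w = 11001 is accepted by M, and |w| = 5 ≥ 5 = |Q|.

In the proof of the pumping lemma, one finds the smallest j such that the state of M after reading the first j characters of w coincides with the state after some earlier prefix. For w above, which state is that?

q0

Run of M on w = 1 1 0 0 1:
  step 0: q0  (start)
  step 1: q0  (read 1: q0→q0)   ← first repeat (q0 seen earlier)
  step 2: q0  (read 1: q0→q0)
  step 3: q3  (read 0: q0→q3)
  step 4: q0  (read 0: q3→q0)
  step 5: q0  (read 1: q0→q0)

The earliest repeat is at step j = 1: M is in q0, which it already visited at step i = 0.
The DFA has 5 states, so the proof of the pumping lemma guarantees a repeated state among the first 5+1 visited; the segment between the two visits is the pumpable y.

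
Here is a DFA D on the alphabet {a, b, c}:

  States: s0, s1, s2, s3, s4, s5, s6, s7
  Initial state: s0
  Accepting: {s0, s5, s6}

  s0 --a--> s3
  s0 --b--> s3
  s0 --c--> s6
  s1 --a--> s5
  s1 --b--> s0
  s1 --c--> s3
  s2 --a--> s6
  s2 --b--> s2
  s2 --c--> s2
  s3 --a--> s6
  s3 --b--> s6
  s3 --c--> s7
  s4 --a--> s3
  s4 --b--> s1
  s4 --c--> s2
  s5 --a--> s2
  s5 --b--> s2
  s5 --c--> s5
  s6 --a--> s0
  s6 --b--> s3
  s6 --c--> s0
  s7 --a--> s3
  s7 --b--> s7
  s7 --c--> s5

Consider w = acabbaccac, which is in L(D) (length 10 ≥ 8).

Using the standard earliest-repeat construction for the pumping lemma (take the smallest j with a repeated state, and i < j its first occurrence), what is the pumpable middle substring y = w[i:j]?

ca

Run of D on w = a c a b b a c c a c:
  step 0: s0  (start)
  step 1: s3  (read a: s0→s3)
  step 2: s7  (read c: s3→s7)
  step 3: s3  (read a: s7→s3)   ← first repeat (s3 seen earlier)
  step 4: s6  (read b: s3→s6)
  step 5: s3  (read b: s6→s3)
  step 6: s6  (read a: s3→s6)
  step 7: s0  (read c: s6→s0)
  step 8: s6  (read c: s0→s6)
  step 9: s0  (read a: s6→s0)
  step 10: s6  (read c: s0→s6)

So i = 1, j = 3, giving x = w[0:1] = a, y = w[1:3] = ca, z = w[3:10] = bbaccac.
Check: |xy| = 3 ≤ 8 and |y| = 2 ≥ 1. Reading y takes D from s3 back to s3, so every xyⁱz is accepted.
The DFA has 8 states, so the proof of the pumping lemma guarantees a repeated state among the first 8+1 visited; the segment between the two visits is the pumpable y.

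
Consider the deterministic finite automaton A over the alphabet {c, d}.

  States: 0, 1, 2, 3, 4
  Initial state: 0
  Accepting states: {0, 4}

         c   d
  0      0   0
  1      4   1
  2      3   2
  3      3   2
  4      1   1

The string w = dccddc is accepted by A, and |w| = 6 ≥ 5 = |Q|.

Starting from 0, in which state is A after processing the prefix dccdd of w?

0

State sequence: 0 -d-> 0 -c-> 0 -c-> 0 -d-> 0 -d-> 0

After reading 5 characters, A is in state 0.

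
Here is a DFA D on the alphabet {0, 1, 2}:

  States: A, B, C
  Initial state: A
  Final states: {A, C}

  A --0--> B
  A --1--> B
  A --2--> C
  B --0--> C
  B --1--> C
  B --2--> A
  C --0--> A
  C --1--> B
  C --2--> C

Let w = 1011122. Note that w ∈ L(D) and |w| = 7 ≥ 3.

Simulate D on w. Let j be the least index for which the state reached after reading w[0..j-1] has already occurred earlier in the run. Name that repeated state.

B

State sequence: A -1-> B -0-> C -1-> B -1-> C -1-> B -2-> A -2-> C
First repeat at step 3: B was already visited.

The earliest repeat is at step j = 3: D is in B, which it already visited at step i = 1.
Pumping length from the standard proof: p = 3 (the number of states). The repeated state found above gives |xy| = j ≤ 3 and |y| = j − i ≥ 1.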